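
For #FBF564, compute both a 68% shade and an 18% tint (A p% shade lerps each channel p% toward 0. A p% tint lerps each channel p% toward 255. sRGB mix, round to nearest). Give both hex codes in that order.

#504E20, #FCF780

#FBF564 is rgb(251, 245, 100).
68% shade:
  R: 251 + 0.68×(0−251) = 251 − 170.68 = 80.32 → 80
  G: 245 + 0.68×(0−245) = 245 − 166.6 = 78.4 → 78
  B: 100 − 68 = 32 → 32
  → #504E20
18% tint:
  R: 251 + 0.18×(255−251) = 251 + 0.72 = 251.72 → 252
  G: 245 + 0.18×(255−245) = 245 + 1.8 = 246.8 → 247
  B: 100 + 0.18×(255−100) = 100 + 27.9 = 127.9 → 128
  → #FCF780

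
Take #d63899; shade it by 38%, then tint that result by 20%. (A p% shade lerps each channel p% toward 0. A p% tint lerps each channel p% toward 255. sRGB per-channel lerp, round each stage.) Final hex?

#d63899 is rgb(214, 56, 153).
Lerp each channel 38% toward 0:
  R: 214 − 81.32 = 132.68 → 133
  G: 56 + 0.38×(0−56) = 56 − 21.28 = 34.72 → 35
  B: 153 + 0.38×(0−153) = 153 − 58.14 = 94.86 → 95
After the shade: rgb(133, 35, 95) = #85235f.
Lerp each channel 20% toward 255:
  R: 133 + 24.4 = 157.4 → 157
  G: 35 + 0.2×(255−35) = 35 + 44 = 79 → 79
  B: 95 + 0.2×(255−95) = 95 + 32 = 127 → 127
rgb(157, 79, 127) = #9d4f7f.

#9d4f7f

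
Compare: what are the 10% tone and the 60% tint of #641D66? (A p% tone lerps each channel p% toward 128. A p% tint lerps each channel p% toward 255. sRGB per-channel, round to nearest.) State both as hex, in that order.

#672769, #C1A5C2

#641D66 is rgb(100, 29, 102).
10% tone:
  R: 100 + 0.1×(128−100) = 100 + 2.8 = 102.8 → 103
  G: 29 + 9.9 = 38.9 → 39
  B: 102 + 2.6 = 104.6 → 105
  → #672769
60% tint:
  R: 100 + 0.6×(255−100) = 100 + 93 = 193 → 193
  G: 29 + 0.6×(255−29) = 29 + 135.6 = 164.6 → 165
  B: 102 + 91.8 = 193.8 → 194
  → #C1A5C2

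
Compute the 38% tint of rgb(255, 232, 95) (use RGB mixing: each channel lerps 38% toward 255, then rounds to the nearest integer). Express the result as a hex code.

Lerp each channel 38% toward 255:
  R: 255 + 0 = 255 → 255
  G: 232 + 0.38×(255−232) = 232 + 8.74 = 240.74 → 241
  B: 95 + 60.8 = 155.8 → 156
rgb(255, 241, 156) = #fff19c.

#fff19c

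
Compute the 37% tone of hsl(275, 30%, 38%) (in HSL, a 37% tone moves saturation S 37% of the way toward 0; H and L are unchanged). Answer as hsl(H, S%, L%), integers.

S moves 37% from 30 toward 0: 30 − 11.1 = 18.9 → 19.
H and L are unchanged.

hsl(275, 19%, 38%)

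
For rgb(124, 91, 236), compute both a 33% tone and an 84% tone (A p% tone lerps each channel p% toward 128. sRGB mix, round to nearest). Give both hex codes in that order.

#7d67c8, #7f7a91

33% tone:
  R: 124 + 0.33×(128−124) = 124 + 1.32 = 125.32 → 125
  G: 91 + 12.21 = 103.21 → 103
  B: 236 + 0.33×(128−236) = 236 − 35.64 = 200.36 → 200
  → #7d67c8
84% tone:
  R: 124 + 0.84×(128−124) = 124 + 3.36 = 127.36 → 127
  G: 91 + 31.08 = 122.08 → 122
  B: 236 − 90.72 = 145.28 → 145
  → #7f7a91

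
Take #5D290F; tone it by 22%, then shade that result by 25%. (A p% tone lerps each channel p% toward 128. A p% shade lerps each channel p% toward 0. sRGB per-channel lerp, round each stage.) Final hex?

#5D290F is rgb(93, 41, 15).
A 22% tone moves each channel 22% toward 128:
  R: 93 + 7.7 = 100.7 → 101
  G: 41 + 0.22×(128−41) = 41 + 19.14 = 60.14 → 60
  B: 15 + 24.86 = 39.86 → 40
After the tone: rgb(101, 60, 40) = #653C28.
A 25% shade moves each channel 25% toward 0:
  R: 101 + 0.25×(0−101) = 101 − 25.25 = 75.75 → 76
  G: 60 + 0.25×(0−60) = 60 − 15 = 45 → 45
  B: 40 − 10 = 30 → 30
rgb(76, 45, 30) = #4C2D1E.

#4C2D1E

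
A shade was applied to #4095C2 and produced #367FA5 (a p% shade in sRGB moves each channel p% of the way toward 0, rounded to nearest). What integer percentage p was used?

#4095C2 is rgb(64, 149, 194); #367FA5 is rgb(54, 127, 165).
On the B channel (widest range): 165 ≈ 194 + (p/100)(0 − 194), so p ≈ 100×(165 − 194)/(0 − 194) = -2900/-194 = 14.95.
p = 15 reproduces all three channels after rounding.

15%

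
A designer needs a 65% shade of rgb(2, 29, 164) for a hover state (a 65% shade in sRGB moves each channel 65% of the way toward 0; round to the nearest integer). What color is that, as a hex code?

A 65% shade moves each channel 65% toward 0:
  R: 2 − 1.3 = 0.7 → 1
  G: 29 + 0.65×(0−29) = 29 − 18.85 = 10.15 → 10
  B: 164 + 0.65×(0−164) = 164 − 106.6 = 57.4 → 57
rgb(1, 10, 57) = #010A39.

#010A39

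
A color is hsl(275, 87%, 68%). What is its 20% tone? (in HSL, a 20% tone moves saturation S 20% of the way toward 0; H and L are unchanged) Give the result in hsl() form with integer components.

S moves 20% from 87 toward 0: 87 − 17.4 = 69.6 → 70.
H and L are unchanged.

hsl(275, 70%, 68%)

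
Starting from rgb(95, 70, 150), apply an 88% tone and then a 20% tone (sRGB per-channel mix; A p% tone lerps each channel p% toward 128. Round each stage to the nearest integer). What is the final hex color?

Per channel, c → c + 0.88(128 − c):
  R: 95 + 29.04 = 124.04 → 124
  G: 70 + 0.88×(128−70) = 70 + 51.04 = 121.04 → 121
  B: 150 + 0.88×(128−150) = 150 − 19.36 = 130.64 → 131
After the tone: rgb(124, 121, 131) = #7C7983.
Lerp each channel 20% toward 128:
  R: 124 + 0.8 = 124.8 → 125
  G: 121 + 1.4 = 122.4 → 122
  B: 131 + 0.2×(128−131) = 131 − 0.6 = 130.4 → 130
rgb(125, 122, 130) = #7D7A82.

#7D7A82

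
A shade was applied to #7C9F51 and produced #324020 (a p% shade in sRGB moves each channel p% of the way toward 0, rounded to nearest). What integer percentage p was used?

#7C9F51 is rgb(124, 159, 81); #324020 is rgb(50, 64, 32).
On the G channel (widest range): 64 ≈ 159 + (p/100)(0 − 159), so p ≈ 100×(64 − 159)/(0 − 159) = -9500/-159 = 59.75.
p = 60 reproduces all three channels after rounding.

60%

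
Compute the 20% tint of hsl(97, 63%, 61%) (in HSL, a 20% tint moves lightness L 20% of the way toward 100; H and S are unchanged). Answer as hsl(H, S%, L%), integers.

hsl(97, 63%, 69%)

L moves 20% from 61 toward 100: 61 + 7.8 = 68.8 → 69.
H and S are unchanged.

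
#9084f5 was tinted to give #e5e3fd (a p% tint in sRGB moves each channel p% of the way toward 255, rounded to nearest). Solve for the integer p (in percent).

77%

#9084f5 is rgb(144, 132, 245); #e5e3fd is rgb(229, 227, 253).
On the G channel (widest range): 227 ≈ 132 + (p/100)(255 − 132), so p ≈ 100×(227 − 132)/(255 − 132) = 9500/123 = 77.24.
p = 77 reproduces all three channels after rounding.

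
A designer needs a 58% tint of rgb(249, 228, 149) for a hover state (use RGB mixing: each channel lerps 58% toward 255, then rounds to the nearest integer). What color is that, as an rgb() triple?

A 58% tint moves each channel 58% toward 255:
  R: 249 + 3.48 = 252.48 → 252
  G: 228 + 0.58×(255−228) = 228 + 15.66 = 243.66 → 244
  B: 149 + 0.58×(255−149) = 149 + 61.48 = 210.48 → 210

rgb(252, 244, 210)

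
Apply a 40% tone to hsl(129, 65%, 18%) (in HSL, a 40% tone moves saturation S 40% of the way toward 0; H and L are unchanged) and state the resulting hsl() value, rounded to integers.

hsl(129, 39%, 18%)

S moves 40% from 65 toward 0: 65 − 26 = 39 → 39.
H and L are unchanged.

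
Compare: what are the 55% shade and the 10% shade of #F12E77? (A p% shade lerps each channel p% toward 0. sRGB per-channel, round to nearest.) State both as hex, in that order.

#F12E77 is rgb(241, 46, 119).
55% shade:
  R: 241 − 132.55 = 108.45 → 108
  G: 46 + 0.55×(0−46) = 46 − 25.3 = 20.7 → 21
  B: 119 + 0.55×(0−119) = 119 − 65.45 = 53.55 → 54
  → #6C1536
10% shade:
  R: 241 − 24.1 = 216.9 → 217
  G: 46 − 4.6 = 41.4 → 41
  B: 119 + 0.1×(0−119) = 119 − 11.9 = 107.1 → 107
  → #D9296B

#6C1536, #D9296B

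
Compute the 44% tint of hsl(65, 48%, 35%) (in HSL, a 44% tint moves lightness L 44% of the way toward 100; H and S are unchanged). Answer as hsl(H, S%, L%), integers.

L moves 44% from 35 toward 100: 35 + 28.6 = 63.6 → 64.
H and S are unchanged.

hsl(65, 48%, 64%)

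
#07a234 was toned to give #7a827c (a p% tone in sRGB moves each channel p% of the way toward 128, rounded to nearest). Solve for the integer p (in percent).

95%

#07a234 is rgb(7, 162, 52); #7a827c is rgb(122, 130, 124).
On the R channel (widest range): 122 ≈ 7 + (p/100)(128 − 7), so p ≈ 100×(122 − 7)/(128 − 7) = 11500/121 = 95.04.
p = 95 reproduces all three channels after rounding.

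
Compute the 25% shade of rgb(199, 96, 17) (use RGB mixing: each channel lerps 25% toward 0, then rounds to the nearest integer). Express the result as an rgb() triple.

Lerp each channel 25% toward 0:
  R: 199 + 0.25×(0−199) = 199 − 49.75 = 149.25 → 149
  G: 96 − 24 = 72 → 72
  B: 17 − 4.25 = 12.75 → 13

rgb(149, 72, 13)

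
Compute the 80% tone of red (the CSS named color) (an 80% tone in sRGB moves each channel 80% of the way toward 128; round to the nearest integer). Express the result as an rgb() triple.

CSS red is rgb(255, 0, 0).
Lerp each channel 80% toward 128:
  R: 255 + 0.8×(128−255) = 255 − 101.6 = 153.4 → 153
  G: 0 + 0.8×(128−0) = 0 + 102.4 = 102.4 → 102
  B: 0 + 0.8×(128−0) = 0 + 102.4 = 102.4 → 102

rgb(153, 102, 102)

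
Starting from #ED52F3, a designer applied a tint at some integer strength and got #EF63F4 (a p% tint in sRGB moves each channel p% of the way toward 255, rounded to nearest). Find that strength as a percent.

10%

#ED52F3 is rgb(237, 82, 243); #EF63F4 is rgb(239, 99, 244).
On the G channel (widest range): 99 ≈ 82 + (p/100)(255 − 82), so p ≈ 100×(99 − 82)/(255 − 82) = 1700/173 = 9.83.
p = 10 reproduces all three channels after rounding.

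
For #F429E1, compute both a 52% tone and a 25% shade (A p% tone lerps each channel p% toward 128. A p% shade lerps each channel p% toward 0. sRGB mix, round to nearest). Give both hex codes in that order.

#B856AF, #B71FA9

#F429E1 is rgb(244, 41, 225).
52% tone:
  R: 244 − 60.32 = 183.68 → 184
  G: 41 + 0.52×(128−41) = 41 + 45.24 = 86.24 → 86
  B: 225 − 50.44 = 174.56 → 175
  → #B856AF
25% shade:
  R: 244 + 0.25×(0−244) = 244 − 61 = 183 → 183
  G: 41 + 0.25×(0−41) = 41 − 10.25 = 30.75 → 31
  B: 225 − 56.25 = 168.75 → 169
  → #B71FA9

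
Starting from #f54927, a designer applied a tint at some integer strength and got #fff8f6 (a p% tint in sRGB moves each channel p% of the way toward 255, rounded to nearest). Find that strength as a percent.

96%

#f54927 is rgb(245, 73, 39); #fff8f6 is rgb(255, 248, 246).
On the B channel (widest range): 246 ≈ 39 + (p/100)(255 − 39), so p ≈ 100×(246 − 39)/(255 − 39) = 20700/216 = 95.83.
p = 96 reproduces all three channels after rounding.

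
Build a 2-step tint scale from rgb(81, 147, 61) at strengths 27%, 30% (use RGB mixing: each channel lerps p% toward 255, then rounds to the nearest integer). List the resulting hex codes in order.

27%: (81 + 46.98 = 127.98→128, 147 + 29.16 = 176.16→176, 61 + 52.38 = 113.38→113) → #80b071
30%: (81 + 52.2 = 133.2→133, 147 + 32.4 = 179.4→179, 61 + 58.2 = 119.2→119) → #85b377

#80b071, #85b377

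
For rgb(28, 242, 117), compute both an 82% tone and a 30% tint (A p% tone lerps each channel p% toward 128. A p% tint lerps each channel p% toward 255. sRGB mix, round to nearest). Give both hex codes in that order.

82% tone:
  R: 28 + 0.82×(128−28) = 28 + 82 = 110 → 110
  G: 242 − 93.48 = 148.52 → 149
  B: 117 + 0.82×(128−117) = 117 + 9.02 = 126.02 → 126
  → #6E957E
30% tint:
  R: 28 + 68.1 = 96.1 → 96
  G: 242 + 0.3×(255−242) = 242 + 3.9 = 245.9 → 246
  B: 117 + 41.4 = 158.4 → 158
  → #60F69E

#6E957E, #60F69E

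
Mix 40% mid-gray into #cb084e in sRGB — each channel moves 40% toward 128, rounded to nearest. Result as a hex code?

#ad3862

#cb084e is rgb(203, 8, 78).
Per channel, c → c + 0.4(128 − c):
  R: 203 − 30 = 173 → 173
  G: 8 + 0.4×(128−8) = 8 + 48 = 56 → 56
  B: 78 + 0.4×(128−78) = 78 + 20 = 98 → 98
rgb(173, 56, 98) = #ad3862.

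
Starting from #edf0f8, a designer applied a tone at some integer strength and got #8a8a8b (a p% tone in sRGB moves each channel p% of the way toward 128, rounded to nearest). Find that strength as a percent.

91%

#edf0f8 is rgb(237, 240, 248); #8a8a8b is rgb(138, 138, 139).
On the B channel (widest range): 139 ≈ 248 + (p/100)(128 − 248), so p ≈ 100×(139 − 248)/(128 − 248) = -10900/-120 = 90.83.
p = 91 reproduces all three channels after rounding.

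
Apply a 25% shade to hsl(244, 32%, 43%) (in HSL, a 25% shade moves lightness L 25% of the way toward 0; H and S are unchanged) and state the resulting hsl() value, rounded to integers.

L moves 25% from 43 toward 0: 43 − 10.75 = 32.25 → 32.
H and S are unchanged.

hsl(244, 32%, 32%)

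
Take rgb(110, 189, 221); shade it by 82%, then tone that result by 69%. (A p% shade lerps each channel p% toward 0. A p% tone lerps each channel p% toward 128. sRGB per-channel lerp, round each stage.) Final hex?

Per channel, c → c + 0.82(0 − c):
  R: 110 + 0.82×(0−110) = 110 − 90.2 = 19.8 → 20
  G: 189 − 154.98 = 34.02 → 34
  B: 221 + 0.82×(0−221) = 221 − 181.22 = 39.78 → 40
After the shade: rgb(20, 34, 40) = #142228.
Per channel, c → c + 0.69(128 − c):
  R: 20 + 74.52 = 94.52 → 95
  G: 34 + 0.69×(128−34) = 34 + 64.86 = 98.86 → 99
  B: 40 + 60.72 = 100.72 → 101
rgb(95, 99, 101) = #5f6365.

#5f6365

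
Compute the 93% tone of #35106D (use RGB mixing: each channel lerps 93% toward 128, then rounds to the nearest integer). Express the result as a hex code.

#35106D is rgb(53, 16, 109).
Lerp each channel 93% toward 128:
  R: 53 + 0.93×(128−53) = 53 + 69.75 = 122.75 → 123
  G: 16 + 0.93×(128−16) = 16 + 104.16 = 120.16 → 120
  B: 109 + 17.67 = 126.67 → 127
rgb(123, 120, 127) = #7B787F.

#7B787F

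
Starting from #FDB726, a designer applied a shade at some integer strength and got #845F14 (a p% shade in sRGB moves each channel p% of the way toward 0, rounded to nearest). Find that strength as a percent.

#FDB726 is rgb(253, 183, 38); #845F14 is rgb(132, 95, 20).
On the R channel (widest range): 132 ≈ 253 + (p/100)(0 − 253), so p ≈ 100×(132 − 253)/(0 − 253) = -12100/-253 = 47.83.
p = 48 reproduces all three channels after rounding.

48%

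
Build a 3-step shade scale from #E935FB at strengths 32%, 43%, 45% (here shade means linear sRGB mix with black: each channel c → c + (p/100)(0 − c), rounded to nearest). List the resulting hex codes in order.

#9E24AB, #851E8F, #801D8A

#E935FB is rgb(233, 53, 251).
32%: (233 − 74.56 = 158.44→158, 53 − 16.96 = 36.04→36, 251 − 80.32 = 170.68→171) → #9E24AB
43%: (233 − 100.19 = 132.81→133, 53 − 22.79 = 30.21→30, 251 − 107.93 = 143.07→143) → #851E8F
45%: (233 − 104.85 = 128.15→128, 53 − 23.85 = 29.15→29, 251 − 112.95 = 138.05→138) → #801D8A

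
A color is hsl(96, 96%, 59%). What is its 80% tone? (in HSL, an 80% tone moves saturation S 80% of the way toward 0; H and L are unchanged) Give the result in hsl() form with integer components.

S moves 80% from 96 toward 0: 96 − 76.8 = 19.2 → 19.
H and L are unchanged.

hsl(96, 19%, 59%)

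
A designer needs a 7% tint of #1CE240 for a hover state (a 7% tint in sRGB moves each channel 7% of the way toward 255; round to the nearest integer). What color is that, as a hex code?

#2CE44D

#1CE240 is rgb(28, 226, 64).
A 7% tint moves each channel 7% toward 255:
  R: 28 + 15.89 = 43.89 → 44
  G: 226 + 0.07×(255−226) = 226 + 2.03 = 228.03 → 228
  B: 64 + 13.37 = 77.37 → 77
rgb(44, 228, 77) = #2CE44D.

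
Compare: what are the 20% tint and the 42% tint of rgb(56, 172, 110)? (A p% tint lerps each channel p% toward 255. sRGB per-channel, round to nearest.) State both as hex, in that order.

#60BD8B, #8CCFAB

20% tint:
  R: 56 + 39.8 = 95.8 → 96
  G: 172 + 0.2×(255−172) = 172 + 16.6 = 188.6 → 189
  B: 110 + 29 = 139 → 139
  → #60BD8B
42% tint:
  R: 56 + 0.42×(255−56) = 56 + 83.58 = 139.58 → 140
  G: 172 + 0.42×(255−172) = 172 + 34.86 = 206.86 → 207
  B: 110 + 0.42×(255−110) = 110 + 60.9 = 170.9 → 171
  → #8CCFAB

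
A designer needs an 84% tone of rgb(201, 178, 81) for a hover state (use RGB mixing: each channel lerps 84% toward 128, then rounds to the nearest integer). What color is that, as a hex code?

#8c8878

Lerp each channel 84% toward 128:
  R: 201 − 61.32 = 139.68 → 140
  G: 178 + 0.84×(128−178) = 178 − 42 = 136 → 136
  B: 81 + 39.48 = 120.48 → 120
rgb(140, 136, 120) = #8c8878.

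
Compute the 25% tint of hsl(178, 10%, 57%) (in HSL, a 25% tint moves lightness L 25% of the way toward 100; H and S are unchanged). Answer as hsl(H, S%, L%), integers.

L moves 25% from 57 toward 100: 57 + 10.75 = 67.75 → 68.
H and S are unchanged.

hsl(178, 10%, 68%)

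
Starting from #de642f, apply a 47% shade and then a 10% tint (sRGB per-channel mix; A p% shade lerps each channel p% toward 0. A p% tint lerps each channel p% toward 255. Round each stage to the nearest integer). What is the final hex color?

#de642f is rgb(222, 100, 47).
Lerp each channel 47% toward 0:
  R: 222 + 0.47×(0−222) = 222 − 104.34 = 117.66 → 118
  G: 100 + 0.47×(0−100) = 100 − 47 = 53 → 53
  B: 47 + 0.47×(0−47) = 47 − 22.09 = 24.91 → 25
After the shade: rgb(118, 53, 25) = #763519.
Lerp each channel 10% toward 255:
  R: 118 + 0.1×(255−118) = 118 + 13.7 = 131.7 → 132
  G: 53 + 20.2 = 73.2 → 73
  B: 25 + 0.1×(255−25) = 25 + 23 = 48 → 48
rgb(132, 73, 48) = #844930.

#844930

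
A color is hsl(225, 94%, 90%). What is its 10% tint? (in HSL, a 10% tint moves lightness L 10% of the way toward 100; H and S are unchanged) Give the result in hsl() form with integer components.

hsl(225, 94%, 91%)

L moves 10% from 90 toward 100: 90 + 1 = 91 → 91.
H and S are unchanged.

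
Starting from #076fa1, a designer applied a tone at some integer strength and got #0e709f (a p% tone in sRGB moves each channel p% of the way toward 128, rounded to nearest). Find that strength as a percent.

6%

#076fa1 is rgb(7, 111, 161); #0e709f is rgb(14, 112, 159).
On the R channel (widest range): 14 ≈ 7 + (p/100)(128 − 7), so p ≈ 100×(14 − 7)/(128 − 7) = 700/121 = 5.79.
p = 6 reproduces all three channels after rounding.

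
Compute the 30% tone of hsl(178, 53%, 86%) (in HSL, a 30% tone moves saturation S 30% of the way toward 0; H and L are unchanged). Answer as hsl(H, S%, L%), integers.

hsl(178, 37%, 86%)

S moves 30% from 53 toward 0: 53 − 15.9 = 37.1 → 37.
H and L are unchanged.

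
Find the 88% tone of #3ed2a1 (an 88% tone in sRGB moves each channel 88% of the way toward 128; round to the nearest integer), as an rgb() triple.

#3ed2a1 is rgb(62, 210, 161).
An 88% tone moves each channel 88% toward 128:
  R: 62 + 0.88×(128−62) = 62 + 58.08 = 120.08 → 120
  G: 210 + 0.88×(128−210) = 210 − 72.16 = 137.84 → 138
  B: 161 + 0.88×(128−161) = 161 − 29.04 = 131.96 → 132

rgb(120, 138, 132)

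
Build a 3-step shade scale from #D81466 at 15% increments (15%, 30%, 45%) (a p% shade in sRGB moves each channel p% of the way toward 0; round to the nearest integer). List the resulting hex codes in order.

#B81157, #970E47, #770B38

#D81466 is rgb(216, 20, 102).
15%: (216 − 32.4 = 183.6→184, 20 − 3 = 17→17, 102 − 15.3 = 86.7→87) → #B81157
30%: (216 − 64.8 = 151.2→151, 20 − 6 = 14→14, 102 − 30.6 = 71.4→71) → #970E47
45%: (216 − 97.2 = 118.8→119, 20 − 9 = 11→11, 102 − 45.9 = 56.1→56) → #770B38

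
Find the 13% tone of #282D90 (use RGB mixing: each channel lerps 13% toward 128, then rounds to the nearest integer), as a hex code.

#33388E

#282D90 is rgb(40, 45, 144).
Per channel, c → c + 0.13(128 − c):
  R: 40 + 0.13×(128−40) = 40 + 11.44 = 51.44 → 51
  G: 45 + 10.79 = 55.79 → 56
  B: 144 − 2.08 = 141.92 → 142
rgb(51, 56, 142) = #33388E.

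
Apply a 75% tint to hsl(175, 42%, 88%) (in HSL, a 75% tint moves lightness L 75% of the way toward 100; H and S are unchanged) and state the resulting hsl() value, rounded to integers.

hsl(175, 42%, 97%)

L moves 75% from 88 toward 100: 88 + 9 = 97 → 97.
H and S are unchanged.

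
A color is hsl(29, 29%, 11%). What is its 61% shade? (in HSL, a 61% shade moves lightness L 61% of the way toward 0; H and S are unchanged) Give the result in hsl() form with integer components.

L moves 61% from 11 toward 0: 11 − 6.71 = 4.29 → 4.
H and S are unchanged.

hsl(29, 29%, 4%)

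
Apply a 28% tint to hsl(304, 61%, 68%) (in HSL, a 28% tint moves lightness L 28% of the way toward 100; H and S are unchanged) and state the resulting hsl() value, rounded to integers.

hsl(304, 61%, 77%)

L moves 28% from 68 toward 100: 68 + 8.96 = 76.96 → 77.
H and S are unchanged.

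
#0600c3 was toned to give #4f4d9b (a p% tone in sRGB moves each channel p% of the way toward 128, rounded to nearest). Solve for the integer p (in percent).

60%

#0600c3 is rgb(6, 0, 195); #4f4d9b is rgb(79, 77, 155).
On the G channel (widest range): 77 ≈ 0 + (p/100)(128 − 0), so p ≈ 100×(77 − 0)/(128 − 0) = 7700/128 = 60.16.
p = 60 reproduces all three channels after rounding.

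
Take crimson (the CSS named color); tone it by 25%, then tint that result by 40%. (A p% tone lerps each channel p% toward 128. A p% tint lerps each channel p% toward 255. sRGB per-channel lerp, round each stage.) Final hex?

#dc8294

CSS crimson is rgb(220, 20, 60).
Lerp each channel 25% toward 128:
  R: 220 + 0.25×(128−220) = 220 − 23 = 197 → 197
  G: 20 + 0.25×(128−20) = 20 + 27 = 47 → 47
  B: 60 + 0.25×(128−60) = 60 + 17 = 77 → 77
After the tone: rgb(197, 47, 77) = #c52f4d.
Per channel, c → c + 0.4(255 − c):
  R: 197 + 0.4×(255−197) = 197 + 23.2 = 220.2 → 220
  G: 47 + 0.4×(255−47) = 47 + 83.2 = 130.2 → 130
  B: 77 + 71.2 = 148.2 → 148
rgb(220, 130, 148) = #dc8294.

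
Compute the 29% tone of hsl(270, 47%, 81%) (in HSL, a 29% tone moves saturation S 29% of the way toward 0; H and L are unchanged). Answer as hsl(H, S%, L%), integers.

hsl(270, 33%, 81%)

S moves 29% from 47 toward 0: 47 − 13.63 = 33.37 → 33.
H and L are unchanged.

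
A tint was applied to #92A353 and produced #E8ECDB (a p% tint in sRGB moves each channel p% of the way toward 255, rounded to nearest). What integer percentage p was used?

79%

#92A353 is rgb(146, 163, 83); #E8ECDB is rgb(232, 236, 219).
On the B channel (widest range): 219 ≈ 83 + (p/100)(255 − 83), so p ≈ 100×(219 − 83)/(255 − 83) = 13600/172 = 79.07.
p = 79 reproduces all three channels after rounding.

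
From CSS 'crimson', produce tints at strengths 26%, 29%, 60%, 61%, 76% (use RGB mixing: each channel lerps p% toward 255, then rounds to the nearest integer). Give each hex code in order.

#e5516f, #e65875, #f1a1b1, #f1a3b3, #f7c7d0

CSS crimson is rgb(220, 20, 60).
26%: (220 + 9.1 = 229.1→229, 20 + 61.1 = 81.1→81, 60 + 50.7 = 110.7→111) → #e5516f
29%: (220 + 10.15 = 230.15→230, 20 + 68.15 = 88.15→88, 60 + 56.55 = 116.55→117) → #e65875
60%: (220 + 21 = 241→241, 20 + 141 = 161→161, 60 + 117 = 177→177) → #f1a1b1
61%: (220 + 21.35 = 241.35→241, 20 + 143.35 = 163.35→163, 60 + 118.95 = 178.95→179) → #f1a3b3
76%: (220 + 26.6 = 246.6→247, 20 + 178.6 = 198.6→199, 60 + 148.2 = 208.2→208) → #f7c7d0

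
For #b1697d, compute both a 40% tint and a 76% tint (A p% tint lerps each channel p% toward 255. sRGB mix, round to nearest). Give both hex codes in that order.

#d0a5b1, #ecdbe0

#b1697d is rgb(177, 105, 125).
40% tint:
  R: 177 + 31.2 = 208.2 → 208
  G: 105 + 0.4×(255−105) = 105 + 60 = 165 → 165
  B: 125 + 0.4×(255−125) = 125 + 52 = 177 → 177
  → #d0a5b1
76% tint:
  R: 177 + 0.76×(255−177) = 177 + 59.28 = 236.28 → 236
  G: 105 + 0.76×(255−105) = 105 + 114 = 219 → 219
  B: 125 + 98.8 = 223.8 → 224
  → #ecdbe0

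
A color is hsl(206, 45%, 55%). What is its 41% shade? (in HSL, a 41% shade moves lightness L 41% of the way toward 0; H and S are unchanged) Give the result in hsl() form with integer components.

hsl(206, 45%, 32%)

L moves 41% from 55 toward 0: 55 − 22.55 = 32.45 → 32.
H and S are unchanged.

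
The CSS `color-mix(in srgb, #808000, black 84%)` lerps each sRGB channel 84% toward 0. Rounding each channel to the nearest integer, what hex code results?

#808000 is rgb(128, 128, 0).
Lerp each channel 84% toward 0:
  R: 128 + 0.84×(0−128) = 128 − 107.52 = 20.48 → 20
  G: 128 + 0.84×(0−128) = 128 − 107.52 = 20.48 → 20
  B: 0 + 0.84×(0−0) = 0 + 0 = 0 → 0
rgb(20, 20, 0) = #141400.

#141400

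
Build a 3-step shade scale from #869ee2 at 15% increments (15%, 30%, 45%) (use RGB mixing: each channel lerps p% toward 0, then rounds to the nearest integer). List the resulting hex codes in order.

#869ee2 is rgb(134, 158, 226).
15%: (134 − 20.1 = 113.9→114, 158 − 23.7 = 134.3→134, 226 − 33.9 = 192.1→192) → #7286c0
30%: (134 − 40.2 = 93.8→94, 158 − 47.4 = 110.6→111, 226 − 67.8 = 158.2→158) → #5e6f9e
45%: (134 − 60.3 = 73.7→74, 158 − 71.1 = 86.9→87, 226 − 101.7 = 124.3→124) → #4a577c

#7286c0, #5e6f9e, #4a577c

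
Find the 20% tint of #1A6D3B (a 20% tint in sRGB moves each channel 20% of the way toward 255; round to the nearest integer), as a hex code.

#488A62

#1A6D3B is rgb(26, 109, 59).
Lerp each channel 20% toward 255:
  R: 26 + 45.8 = 71.8 → 72
  G: 109 + 29.2 = 138.2 → 138
  B: 59 + 39.2 = 98.2 → 98
rgb(72, 138, 98) = #488A62.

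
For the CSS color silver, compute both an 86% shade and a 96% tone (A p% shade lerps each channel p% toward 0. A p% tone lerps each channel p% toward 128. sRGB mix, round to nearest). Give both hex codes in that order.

CSS silver is rgb(192, 192, 192).
86% shade:
  R: 192 + 0.86×(0−192) = 192 − 165.12 = 26.88 → 27
  G: 192 − 165.12 = 26.88 → 27
  B: 192 + 0.86×(0−192) = 192 − 165.12 = 26.88 → 27
  → #1b1b1b
96% tone:
  R: 192 + 0.96×(128−192) = 192 − 61.44 = 130.56 → 131
  G: 192 + 0.96×(128−192) = 192 − 61.44 = 130.56 → 131
  B: 192 + 0.96×(128−192) = 192 − 61.44 = 130.56 → 131
  → #838383

#1b1b1b, #838383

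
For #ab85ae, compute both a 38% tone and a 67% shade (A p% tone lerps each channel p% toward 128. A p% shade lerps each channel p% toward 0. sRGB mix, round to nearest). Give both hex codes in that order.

#9b839d, #382c39

#ab85ae is rgb(171, 133, 174).
38% tone:
  R: 171 − 16.34 = 154.66 → 155
  G: 133 + 0.38×(128−133) = 133 − 1.9 = 131.1 → 131
  B: 174 + 0.38×(128−174) = 174 − 17.48 = 156.52 → 157
  → #9b839d
67% shade:
  R: 171 + 0.67×(0−171) = 171 − 114.57 = 56.43 → 56
  G: 133 + 0.67×(0−133) = 133 − 89.11 = 43.89 → 44
  B: 174 + 0.67×(0−174) = 174 − 116.58 = 57.42 → 57
  → #382c39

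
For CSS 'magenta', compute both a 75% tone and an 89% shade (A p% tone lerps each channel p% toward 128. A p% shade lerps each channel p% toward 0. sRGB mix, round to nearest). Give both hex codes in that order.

#A060A0, #1C001C

CSS magenta is rgb(255, 0, 255).
75% tone:
  R: 255 + 0.75×(128−255) = 255 − 95.25 = 159.75 → 160
  G: 0 + 96 = 96 → 96
  B: 255 − 95.25 = 159.75 → 160
  → #A060A0
89% shade:
  R: 255 + 0.89×(0−255) = 255 − 226.95 = 28.05 → 28
  G: 0 + 0.89×(0−0) = 0 + 0 = 0 → 0
  B: 255 + 0.89×(0−255) = 255 − 226.95 = 28.05 → 28
  → #1C001C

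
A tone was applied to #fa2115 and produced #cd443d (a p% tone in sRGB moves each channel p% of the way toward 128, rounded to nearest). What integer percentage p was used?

#fa2115 is rgb(250, 33, 21); #cd443d is rgb(205, 68, 61).
On the R channel (widest range): 205 ≈ 250 + (p/100)(128 − 250), so p ≈ 100×(205 − 250)/(128 − 250) = -4500/-122 = 36.89.
p = 37 reproduces all three channels after rounding.

37%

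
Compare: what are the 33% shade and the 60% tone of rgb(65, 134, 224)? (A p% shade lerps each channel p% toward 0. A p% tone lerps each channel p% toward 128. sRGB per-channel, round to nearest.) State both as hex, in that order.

33% shade:
  R: 65 − 21.45 = 43.55 → 44
  G: 134 + 0.33×(0−134) = 134 − 44.22 = 89.78 → 90
  B: 224 + 0.33×(0−224) = 224 − 73.92 = 150.08 → 150
  → #2c5a96
60% tone:
  R: 65 + 0.6×(128−65) = 65 + 37.8 = 102.8 → 103
  G: 134 + 0.6×(128−134) = 134 − 3.6 = 130.4 → 130
  B: 224 + 0.6×(128−224) = 224 − 57.6 = 166.4 → 166
  → #6782a6

#2c5a96, #6782a6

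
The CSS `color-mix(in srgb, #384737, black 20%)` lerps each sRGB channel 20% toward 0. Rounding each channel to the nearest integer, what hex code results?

#2D392C

#384737 is rgb(56, 71, 55).
Lerp each channel 20% toward 0:
  R: 56 − 11.2 = 44.8 → 45
  G: 71 + 0.2×(0−71) = 71 − 14.2 = 56.8 → 57
  B: 55 + 0.2×(0−55) = 55 − 11 = 44 → 44
rgb(45, 57, 44) = #2D392C.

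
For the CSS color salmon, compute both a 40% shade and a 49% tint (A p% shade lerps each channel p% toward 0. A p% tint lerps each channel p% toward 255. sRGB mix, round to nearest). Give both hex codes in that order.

CSS salmon is rgb(250, 128, 114).
40% shade:
  R: 250 + 0.4×(0−250) = 250 − 100 = 150 → 150
  G: 128 − 51.2 = 76.8 → 77
  B: 114 − 45.6 = 68.4 → 68
  → #964d44
49% tint:
  R: 250 + 2.45 = 252.45 → 252
  G: 128 + 62.23 = 190.23 → 190
  B: 114 + 0.49×(255−114) = 114 + 69.09 = 183.09 → 183
  → #fcbeb7

#964d44, #fcbeb7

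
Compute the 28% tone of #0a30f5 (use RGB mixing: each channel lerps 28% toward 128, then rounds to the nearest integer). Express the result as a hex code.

#2b46d4

#0a30f5 is rgb(10, 48, 245).
Per channel, c → c + 0.28(128 − c):
  R: 10 + 0.28×(128−10) = 10 + 33.04 = 43.04 → 43
  G: 48 + 22.4 = 70.4 → 70
  B: 245 + 0.28×(128−245) = 245 − 32.76 = 212.24 → 212
rgb(43, 70, 212) = #2b46d4.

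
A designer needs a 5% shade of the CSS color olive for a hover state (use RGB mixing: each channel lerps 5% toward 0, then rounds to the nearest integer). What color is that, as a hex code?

#7A7A00

CSS olive is rgb(128, 128, 0).
Lerp each channel 5% toward 0:
  R: 128 + 0.05×(0−128) = 128 − 6.4 = 121.6 → 122
  G: 128 − 6.4 = 121.6 → 122
  B: 0 + 0.05×(0−0) = 0 + 0 = 0 → 0
rgb(122, 122, 0) = #7A7A00.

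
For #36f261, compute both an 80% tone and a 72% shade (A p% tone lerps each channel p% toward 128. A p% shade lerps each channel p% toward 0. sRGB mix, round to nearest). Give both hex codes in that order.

#71977a, #0f441b

#36f261 is rgb(54, 242, 97).
80% tone:
  R: 54 + 59.2 = 113.2 → 113
  G: 242 − 91.2 = 150.8 → 151
  B: 97 + 0.8×(128−97) = 97 + 24.8 = 121.8 → 122
  → #71977a
72% shade:
  R: 54 + 0.72×(0−54) = 54 − 38.88 = 15.12 → 15
  G: 242 + 0.72×(0−242) = 242 − 174.24 = 67.76 → 68
  B: 97 + 0.72×(0−97) = 97 − 69.84 = 27.16 → 27
  → #0f441b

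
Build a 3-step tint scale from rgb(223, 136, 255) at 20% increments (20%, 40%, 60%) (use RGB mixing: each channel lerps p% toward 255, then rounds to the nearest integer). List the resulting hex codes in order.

20%: (223 + 6.4 = 229.4→229, 136 + 23.8 = 159.8→160, 255→255) → #E5A0FF
40%: (223 + 12.8 = 235.8→236, 136 + 47.6 = 183.6→184, 255→255) → #ECB8FF
60%: (223 + 19.2 = 242.2→242, 136 + 71.4 = 207.4→207, 255→255) → #F2CFFF

#E5A0FF, #ECB8FF, #F2CFFF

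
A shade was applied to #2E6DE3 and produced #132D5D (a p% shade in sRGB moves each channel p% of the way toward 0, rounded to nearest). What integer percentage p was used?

59%

#2E6DE3 is rgb(46, 109, 227); #132D5D is rgb(19, 45, 93).
On the B channel (widest range): 93 ≈ 227 + (p/100)(0 − 227), so p ≈ 100×(93 − 227)/(0 − 227) = -13400/-227 = 59.03.
p = 59 reproduces all three channels after rounding.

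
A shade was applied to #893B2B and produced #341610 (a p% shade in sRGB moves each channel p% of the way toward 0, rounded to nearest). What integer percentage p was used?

62%

#893B2B is rgb(137, 59, 43); #341610 is rgb(52, 22, 16).
On the R channel (widest range): 52 ≈ 137 + (p/100)(0 − 137), so p ≈ 100×(52 − 137)/(0 − 137) = -8500/-137 = 62.04.
p = 62 reproduces all three channels after rounding.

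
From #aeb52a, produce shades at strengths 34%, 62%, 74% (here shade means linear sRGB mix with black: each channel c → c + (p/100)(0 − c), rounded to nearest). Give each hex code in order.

#aeb52a is rgb(174, 181, 42).
34%: (174 − 59.16 = 114.84→115, 181 − 61.54 = 119.46→119, 42 − 14.28 = 27.72→28) → #73771c
62%: (174 − 107.88 = 66.12→66, 181 − 112.22 = 68.78→69, 42 − 26.04 = 15.96→16) → #424510
74%: (174 − 128.76 = 45.24→45, 181 − 133.94 = 47.06→47, 42 − 31.08 = 10.92→11) → #2d2f0b

#73771c, #424510, #2d2f0b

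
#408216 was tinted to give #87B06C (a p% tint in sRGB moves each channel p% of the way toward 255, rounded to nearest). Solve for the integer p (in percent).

37%

#408216 is rgb(64, 130, 22); #87B06C is rgb(135, 176, 108).
On the B channel (widest range): 108 ≈ 22 + (p/100)(255 − 22), so p ≈ 100×(108 − 22)/(255 − 22) = 8600/233 = 36.91.
p = 37 reproduces all three channels after rounding.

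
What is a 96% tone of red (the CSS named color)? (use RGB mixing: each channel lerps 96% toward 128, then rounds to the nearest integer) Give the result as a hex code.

CSS red is rgb(255, 0, 0).
Lerp each channel 96% toward 128:
  R: 255 + 0.96×(128−255) = 255 − 121.92 = 133.08 → 133
  G: 0 + 122.88 = 122.88 → 123
  B: 0 + 122.88 = 122.88 → 123
rgb(133, 123, 123) = #857B7B.

#857B7B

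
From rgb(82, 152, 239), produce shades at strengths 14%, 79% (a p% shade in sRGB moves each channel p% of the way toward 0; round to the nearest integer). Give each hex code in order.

#4783CE, #112032

14%: (82 − 11.48 = 70.52→71, 152 − 21.28 = 130.72→131, 239 − 33.46 = 205.54→206) → #4783CE
79%: (82 − 64.78 = 17.22→17, 152 − 120.08 = 31.92→32, 239 − 188.81 = 50.19→50) → #112032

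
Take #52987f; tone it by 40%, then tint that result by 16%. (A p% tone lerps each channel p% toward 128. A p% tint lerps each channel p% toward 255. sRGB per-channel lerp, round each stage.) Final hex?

#7da093

#52987f is rgb(82, 152, 127).
A 40% tone moves each channel 40% toward 128:
  R: 82 + 18.4 = 100.4 → 100
  G: 152 + 0.4×(128−152) = 152 − 9.6 = 142.4 → 142
  B: 127 + 0.4×(128−127) = 127 + 0.4 = 127.4 → 127
After the tone: rgb(100, 142, 127) = #648e7f.
Lerp each channel 16% toward 255:
  R: 100 + 0.16×(255−100) = 100 + 24.8 = 124.8 → 125
  G: 142 + 0.16×(255−142) = 142 + 18.08 = 160.08 → 160
  B: 127 + 20.48 = 147.48 → 147
rgb(125, 160, 147) = #7da093.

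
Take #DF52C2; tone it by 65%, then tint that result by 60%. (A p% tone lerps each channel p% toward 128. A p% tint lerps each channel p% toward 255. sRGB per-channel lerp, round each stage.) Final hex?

#DF52C2 is rgb(223, 82, 194).
A 65% tone moves each channel 65% toward 128:
  R: 223 + 0.65×(128−223) = 223 − 61.75 = 161.25 → 161
  G: 82 + 0.65×(128−82) = 82 + 29.9 = 111.9 → 112
  B: 194 − 42.9 = 151.1 → 151
After the tone: rgb(161, 112, 151) = #A17097.
Lerp each channel 60% toward 255:
  R: 161 + 0.6×(255−161) = 161 + 56.4 = 217.4 → 217
  G: 112 + 85.8 = 197.8 → 198
  B: 151 + 0.6×(255−151) = 151 + 62.4 = 213.4 → 213
rgb(217, 198, 213) = #D9C6D5.

#D9C6D5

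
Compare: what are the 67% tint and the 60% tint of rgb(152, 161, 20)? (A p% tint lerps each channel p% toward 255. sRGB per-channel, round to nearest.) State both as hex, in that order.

67% tint:
  R: 152 + 0.67×(255−152) = 152 + 69.01 = 221.01 → 221
  G: 161 + 62.98 = 223.98 → 224
  B: 20 + 0.67×(255−20) = 20 + 157.45 = 177.45 → 177
  → #DDE0B1
60% tint:
  R: 152 + 0.6×(255−152) = 152 + 61.8 = 213.8 → 214
  G: 161 + 0.6×(255−161) = 161 + 56.4 = 217.4 → 217
  B: 20 + 0.6×(255−20) = 20 + 141 = 161 → 161
  → #D6D9A1

#DDE0B1, #D6D9A1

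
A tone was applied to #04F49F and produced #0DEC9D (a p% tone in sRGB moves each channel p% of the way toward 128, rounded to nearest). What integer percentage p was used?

7%

#04F49F is rgb(4, 244, 159); #0DEC9D is rgb(13, 236, 157).
On the R channel (widest range): 13 ≈ 4 + (p/100)(128 − 4), so p ≈ 100×(13 − 4)/(128 − 4) = 900/124 = 7.26.
p = 7 reproduces all three channels after rounding.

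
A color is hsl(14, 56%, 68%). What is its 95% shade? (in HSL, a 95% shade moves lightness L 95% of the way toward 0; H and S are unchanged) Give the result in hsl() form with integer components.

L moves 95% from 68 toward 0: 68 − 64.6 = 3.4 → 3.
H and S are unchanged.

hsl(14, 56%, 3%)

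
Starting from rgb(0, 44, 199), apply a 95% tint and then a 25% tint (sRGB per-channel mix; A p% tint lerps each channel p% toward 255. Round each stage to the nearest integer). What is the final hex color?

#F5F7FD

Lerp each channel 95% toward 255:
  R: 0 + 242.25 = 242.25 → 242
  G: 44 + 200.45 = 244.45 → 244
  B: 199 + 53.2 = 252.2 → 252
After the tint: rgb(242, 244, 252) = #F2F4FC.
Per channel, c → c + 0.25(255 − c):
  R: 242 + 3.25 = 245.25 → 245
  G: 244 + 2.75 = 246.75 → 247
  B: 252 + 0.25×(255−252) = 252 + 0.75 = 252.75 → 253
rgb(245, 247, 253) = #F5F7FD.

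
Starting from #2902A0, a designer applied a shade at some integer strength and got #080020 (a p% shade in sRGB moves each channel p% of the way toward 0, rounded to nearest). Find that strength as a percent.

#2902A0 is rgb(41, 2, 160); #080020 is rgb(8, 0, 32).
On the B channel (widest range): 32 ≈ 160 + (p/100)(0 − 160), so p ≈ 100×(32 − 160)/(0 − 160) = -12800/-160 = 80.00.
p = 80 reproduces all three channels after rounding.

80%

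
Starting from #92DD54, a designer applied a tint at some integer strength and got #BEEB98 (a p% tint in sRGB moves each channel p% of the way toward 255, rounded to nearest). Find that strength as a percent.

40%

#92DD54 is rgb(146, 221, 84); #BEEB98 is rgb(190, 235, 152).
On the B channel (widest range): 152 ≈ 84 + (p/100)(255 − 84), so p ≈ 100×(152 − 84)/(255 − 84) = 6800/171 = 39.77.
p = 40 reproduces all three channels after rounding.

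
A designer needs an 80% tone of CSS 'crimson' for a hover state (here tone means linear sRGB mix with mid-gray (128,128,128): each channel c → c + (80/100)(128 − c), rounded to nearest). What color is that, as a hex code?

#926a72

CSS crimson is rgb(220, 20, 60).
Lerp each channel 80% toward 128:
  R: 220 + 0.8×(128−220) = 220 − 73.6 = 146.4 → 146
  G: 20 + 0.8×(128−20) = 20 + 86.4 = 106.4 → 106
  B: 60 + 0.8×(128−60) = 60 + 54.4 = 114.4 → 114
rgb(146, 106, 114) = #926a72.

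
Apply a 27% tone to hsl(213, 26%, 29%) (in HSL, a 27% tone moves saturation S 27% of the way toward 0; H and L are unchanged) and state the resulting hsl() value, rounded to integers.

S moves 27% from 26 toward 0: 26 − 7.02 = 18.98 → 19.
H and L are unchanged.

hsl(213, 19%, 29%)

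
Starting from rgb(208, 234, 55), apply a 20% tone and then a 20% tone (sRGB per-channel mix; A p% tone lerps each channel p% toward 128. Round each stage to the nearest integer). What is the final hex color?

Per channel, c → c + 0.2(128 − c):
  R: 208 + 0.2×(128−208) = 208 − 16 = 192 → 192
  G: 234 + 0.2×(128−234) = 234 − 21.2 = 212.8 → 213
  B: 55 + 14.6 = 69.6 → 70
After the tone: rgb(192, 213, 70) = #C0D546.
Lerp each channel 20% toward 128:
  R: 192 + 0.2×(128−192) = 192 − 12.8 = 179.2 → 179
  G: 213 − 17 = 196 → 196
  B: 70 + 0.2×(128−70) = 70 + 11.6 = 81.6 → 82
rgb(179, 196, 82) = #B3C452.

#B3C452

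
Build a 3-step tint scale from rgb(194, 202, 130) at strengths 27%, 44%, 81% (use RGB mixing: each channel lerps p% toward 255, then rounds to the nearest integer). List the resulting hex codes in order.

27%: (194 + 16.47 = 210.47→210, 202 + 14.31 = 216.31→216, 130 + 33.75 = 163.75→164) → #d2d8a4
44%: (194 + 26.84 = 220.84→221, 202 + 23.32 = 225.32→225, 130 + 55 = 185→185) → #dde1b9
81%: (194 + 49.41 = 243.41→243, 202 + 42.93 = 244.93→245, 130 + 101.25 = 231.25→231) → #f3f5e7

#d2d8a4, #dde1b9, #f3f5e7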